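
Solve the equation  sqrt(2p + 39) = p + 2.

Square both sides: 2p + 39 = (p + 2)^2.
Expand and rearrange: p^2 + 2p - 35 = 0.
Solving gives p = 5 or p = -7.
Check each candidate in the original equation:
  p = 5: sqrt(49) = 7, while p + 2 = 7 — valid.
  p = -7: sqrt(25) = 5, while p + 2 = -5 — extraneous.

p = 5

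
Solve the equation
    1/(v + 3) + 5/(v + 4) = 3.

v = -3.2638 or v = -1.7362

Multiply both sides by (v + 3)(v + 4):
(v + 4) + 5(v + 3) = 3(v + 3)(v + 4).
Expand and collect terms: 3v^2 + 15v + 17 = 0.
By the quadratic formula, v = (-15 +/- sqrt(21)) / 6, so v ~= -1.7362 or v ~= -3.2638.
Neither value makes a denominator zero (v != -3, v != -4), so both are valid.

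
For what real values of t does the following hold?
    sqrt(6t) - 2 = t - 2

t = 0 or t = 6

Isolate the radical: sqrt(6t) = t.
Square both sides: 6t = (t)^2.
Expand and rearrange: t^2 - 6t = 0.
Solving gives t = 6 or t = 0.
Check each candidate in the original equation:
  t = 6: sqrt(36) = 6, while t = 6 — valid.
  t = 0: sqrt(0) = 0, while t = 0 — valid.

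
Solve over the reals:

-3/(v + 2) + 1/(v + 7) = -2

Multiply both sides by (v + 2)(v + 7):
-3(v + 7) + (v + 2) = -2(v + 2)(v + 7).
Expand and collect terms: -2v^2 - 16v - 9 = 0.
By the quadratic formula, v = (16 +/- sqrt(184)) / -4, so v ~= -7.3912 or v ~= -0.6088.
Neither value makes a denominator zero (v != -2, v != -7), so both are valid.

v = -7.3912 or v = -0.6088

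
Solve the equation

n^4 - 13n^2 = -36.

Let u = n^2. The equation becomes u^2 - 13u + 36 = 0.
Factor: (u - 4)(u - 9) = 0, so u = 4 or u = 9.
n^2 = 4 gives n = +/-2.
n^2 = 9 gives n = +/-3.

n = -3 or n = -2 or n = 2 or n = 3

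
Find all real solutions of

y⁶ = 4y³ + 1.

Let u = y³. The equation becomes u² - 4u - 1 = 0.
By the quadratic formula, u = 2 + √(5) or u = 2 - √(5).
y³ = 2 + √(5) gives y = ∛(2 + √(5)) ≈ 1.618.
y³ = 2 - √(5) gives y = -∛(-2 + √(5)) ≈ -0.618.

y = -0.618 or y = 1.618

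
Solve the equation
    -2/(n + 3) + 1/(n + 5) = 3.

Multiply both sides by (n + 3)(n + 5):
-2(n + 5) + (n + 3) = 3(n + 3)(n + 5).
Expand and collect terms: 3n² + 25n + 52 = 0.
Factor or apply the quadratic formula: n = -4 or n = -4.3333.
Neither value makes a denominator zero (n ≠ -3, n ≠ -5), so both are valid.

n = -4.3333 or n = -4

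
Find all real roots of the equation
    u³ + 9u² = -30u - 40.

Rearrange: u³ + 9u² + 30u + 40 = 0.
Possible rational roots are divisors of 40. Testing u = -4 gives 0, so (u + 4) is a factor.
Divide: u³ + 9u² + 30u + 40 = (u + 4)(u² + 5u + 10).
The quadratic u² + 5u + 10 has discriminant -15 < 0, so no further real roots.

u = -4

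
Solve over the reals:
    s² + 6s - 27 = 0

Factor: (s - 3)(s + 9) = 0.
So s = 3 or s = -9.

s = -9 or s = 3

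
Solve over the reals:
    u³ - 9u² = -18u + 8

Rearrange: u³ - 9u² + 18u - 8 = 0.
Possible rational roots are divisors of -8. Testing u = 2 gives 0, so (u - 2) is a factor.
Divide: u³ - 9u² + 18u - 8 = (u - 2)(u² - 7u + 4).
Apply the quadratic formula to u² - 7u + 4 = 0: u = (7 ± √33)/2, i.e. u ≈ 6.3723 or u ≈ 0.6277.

u = 0.6277 or u = 2 or u = 6.3723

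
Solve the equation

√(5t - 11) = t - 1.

Square both sides: 5t - 11 = (t - 1)².
Expand and rearrange: t² - 7t + 12 = 0.
Solving gives t = 4 or t = 3.
Check each candidate in the original equation:
  t = 4: √(9) = 3, while t - 1 = 3 — valid.
  t = 3: √(4) = 2, while t - 1 = 2 — valid.

t = 3 or t = 4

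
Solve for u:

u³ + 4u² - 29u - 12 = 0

Possible rational roots are divisors of -12. Testing u = 4 gives 0, so (u - 4) is a factor.
Divide: u³ + 4u² - 29u - 12 = (u - 4)(u² + 8u + 3).
Apply the quadratic formula to u² + 8u + 3 = 0: u = (-8 ± √52)/2, i.e. u ≈ -0.3944 or u ≈ -7.6056.

u = -7.6056 or u = -0.3944 or u = 4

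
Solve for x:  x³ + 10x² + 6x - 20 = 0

Possible rational roots are divisors of -20. Testing x = -2 gives 0, so (x + 2) is a factor.
Divide: x³ + 10x² + 6x - 20 = (x + 2)(x² + 8x - 10).
Apply the quadratic formula to x² + 8x - 10 = 0: x = (-8 ± √104)/2, i.e. x ≈ 1.099 or x ≈ -9.099.

x = -9.099 or x = -2 or x = 1.099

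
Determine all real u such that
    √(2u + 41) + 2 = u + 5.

Isolate the radical: √(2u + 41) = u + 3.
Square both sides: 2u + 41 = (u + 3)².
Expand and rearrange: u² + 4u - 32 = 0.
Solving gives u = 4 or u = -8.
Check each candidate in the original equation:
  u = 4: √(49) = 7, while u + 3 = 7 — valid.
  u = -8: √(25) = 5, while u + 3 = -5 — extraneous.

u = 4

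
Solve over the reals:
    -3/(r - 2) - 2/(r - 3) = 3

r = 0.6126 or r = 2.7208

Multiply both sides by (r - 2)(r - 3):
-3(r - 3) - 2(r - 2) = 3(r - 2)(r - 3).
Expand and collect terms: 3r² - 10r + 5 = 0.
By the quadratic formula, r = (10 ± √40) / 6, so r ≈ 2.7208 or r ≈ 0.6126.
Neither value makes a denominator zero (r ≠ 2, r ≠ 3), so both are valid.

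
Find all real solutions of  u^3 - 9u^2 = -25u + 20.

u = 1.382 or u = 3.618 or u = 4

Rearrange: u^3 - 9u^2 + 25u - 20 = 0.
Possible rational roots are divisors of -20. Testing u = 4 gives 0, so (u - 4) is a factor.
Divide: u^3 - 9u^2 + 25u - 20 = (u - 4)(u^2 - 5u + 5).
Apply the quadratic formula to u^2 - 5u + 5 = 0: u = (5 +/- sqrt(5))/2, i.e. u ~= 3.618 or u ~= 1.382.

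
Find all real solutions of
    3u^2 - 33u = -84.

u = 4 or u = 7

Bring every term to one side: 3u^2 - 33u + 84 = 0.
Factor: 3(u - 7)(u - 4) = 0.
So u = 7 or u = 4.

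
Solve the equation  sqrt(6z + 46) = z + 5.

Square both sides: 6z + 46 = (z + 5)^2.
Expand and rearrange: z^2 + 4z - 21 = 0.
Solving gives z = 3 or z = -7.
Check each candidate in the original equation:
  z = 3: sqrt(64) = 8, while z + 5 = 8 — valid.
  z = -7: sqrt(4) = 2, while z + 5 = -2 — extraneous.

z = 3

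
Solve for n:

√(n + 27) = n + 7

n = -2

Square both sides: n + 27 = (n + 7)².
Expand and rearrange: n² + 13n + 22 = 0.
Solving gives n = -2 or n = -11.
Check each candidate in the original equation:
  n = -2: √(25) = 5, while n + 7 = 5 — valid.
  n = -11: √(16) = 4, while n + 7 = -4 — extraneous.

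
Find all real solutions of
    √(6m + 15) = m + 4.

Square both sides: 6m + 15 = (m + 4)².
Expand and rearrange: m² + 2m + 1 = 0.
This gives the repeated root m = -1.
Check in the original equation:
  m = -1: √(9) = 3, while m + 4 = 3 — valid.

m = -1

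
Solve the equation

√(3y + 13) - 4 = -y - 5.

y = -3

Isolate the radical: √(3y + 13) = -y - 1.
Square both sides: 3y + 13 = (-y - 1)².
Expand and rearrange: y² - y - 12 = 0.
Solving gives y = 4 or y = -3.
Check each candidate in the original equation:
  y = 4: √(25) = 5, while -y - 1 = -5 — extraneous.
  y = -3: √(4) = 2, while -y - 1 = 2 — valid.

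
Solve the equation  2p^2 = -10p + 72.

Bring every term to one side: 2p^2 + 10p - 72 = 0.
Factor: 2(p - 4)(p + 9) = 0.
So p = 4 or p = -9.

p = -9 or p = 4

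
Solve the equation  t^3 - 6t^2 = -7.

Rearrange: t^3 - 6t^2 + 7 = 0.
Possible rational roots are divisors of 7. Testing t = -1 gives 0, so (t + 1) is a factor.
Divide: t^3 - 6t^2 + 7 = (t + 1)(t^2 - 7t + 7).
Apply the quadratic formula to t^2 - 7t + 7 = 0: t = (7 +/- sqrt(21))/2, i.e. t ~= 5.7913 or t ~= 1.2087.

t = -1 or t = 1.2087 or t = 5.7913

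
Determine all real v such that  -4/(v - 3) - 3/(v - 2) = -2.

v = 2.3625 or v = 6.1375

Multiply both sides by (v - 3)(v - 2):
-4(v - 2) - 3(v - 3) = -2(v - 3)(v - 2).
Expand and collect terms: -2v² + 17v - 29 = 0.
By the quadratic formula, v = (-17 ± √57) / -4, so v ≈ 2.3625 or v ≈ 6.1375.
Neither value makes a denominator zero (v ≠ 3, v ≠ 2), so both are valid.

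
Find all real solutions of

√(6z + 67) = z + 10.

Square both sides: 6z + 67 = (z + 10)².
Expand and rearrange: z² + 14z + 33 = 0.
Solving gives z = -3 or z = -11.
Check each candidate in the original equation:
  z = -3: √(49) = 7, while z + 10 = 7 — valid.
  z = -11: √(1) = 1, while z + 10 = -1 — extraneous.

z = -3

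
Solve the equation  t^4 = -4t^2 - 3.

No real solutions.

Let u = t^2. The equation becomes u^2 + 4u + 3 = 0.
Factor: (u + 1)(u + 3) = 0, so u = -1 or u = -3.
t^2 = -1 < 0 has no real solution.
t^2 = -3 < 0 has no real solution.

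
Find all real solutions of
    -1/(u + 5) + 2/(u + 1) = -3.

u = -4.5907 or u = -1.7427

Multiply both sides by (u + 5)(u + 1):
-(u + 1) + 2(u + 5) = -3(u + 5)(u + 1).
Expand and collect terms: -3u^2 - 19u - 24 = 0.
By the quadratic formula, u = (19 +/- sqrt(73)) / -6, so u ~= -4.5907 or u ~= -1.7427.
Neither value makes a denominator zero (u != -5, u != -1), so both are valid.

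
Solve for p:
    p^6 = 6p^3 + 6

p = -0.9557 or p = 1.9013

Let u = p^3. The equation becomes u^2 - 6u - 6 = 0.
By the quadratic formula, u = 3 + sqrt(15) or u = 3 - sqrt(15).
p^3 = 3 + sqrt(15) gives p = (3 + sqrt(15))^(1/3) ~= 1.9013.
p^3 = 3 - sqrt(15) gives p = -(-3 + sqrt(15))^(1/3) ~= -0.9557.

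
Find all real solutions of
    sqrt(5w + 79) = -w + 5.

w = -3

Square both sides: 5w + 79 = (-w + 5)^2.
Expand and rearrange: w^2 - 15w - 54 = 0.
Solving gives w = 18 or w = -3.
Check each candidate in the original equation:
  w = 18: sqrt(169) = 13, while -w + 5 = -13 — extraneous.
  w = -3: sqrt(64) = 8, while -w + 5 = 8 — valid.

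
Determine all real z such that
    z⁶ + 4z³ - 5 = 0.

Let u = z³. The equation becomes u² + 4u - 5 = 0.
Factor: (u + 5)(u - 1) = 0, so u = -5 or u = 1.
z³ = -5 gives z = -∛(5) ≈ -1.71.
z³ = 1 gives z = 1.

z = -1.71 or z = 1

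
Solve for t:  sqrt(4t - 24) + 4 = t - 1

t = 7

Isolate the radical: sqrt(4t - 24) = t - 5.
Square both sides: 4t - 24 = (t - 5)^2.
Expand and rearrange: t^2 - 14t + 49 = 0.
This gives the repeated root t = 7.
Check in the original equation:
  t = 7: sqrt(4) = 2, while t - 5 = 2 — valid.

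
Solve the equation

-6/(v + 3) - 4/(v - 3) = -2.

Multiply both sides by (v + 3)(v - 3):
-6(v - 3) - 4(v + 3) = -2(v + 3)(v - 3).
Expand and collect terms: -2v^2 + 10v + 12 = 0.
Factor or apply the quadratic formula: v = -1 or v = 6.
Neither value makes a denominator zero (v != -3, v != 3), so both are valid.

v = -1 or v = 6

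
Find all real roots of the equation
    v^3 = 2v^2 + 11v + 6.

v = -2 or v = -0.6458 or v = 4.6458

Rearrange: v^3 - 2v^2 - 11v - 6 = 0.
Possible rational roots are divisors of -6. Testing v = -2 gives 0, so (v + 2) is a factor.
Divide: v^3 - 2v^2 - 11v - 6 = (v + 2)(v^2 - 4v - 3).
Apply the quadratic formula to v^2 - 4v - 3 = 0: v = (4 +/- sqrt(28))/2, i.e. v ~= 4.6458 or v ~= -0.6458.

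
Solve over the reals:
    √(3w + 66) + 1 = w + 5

Isolate the radical: √(3w + 66) = w + 4.
Square both sides: 3w + 66 = (w + 4)².
Expand and rearrange: w² + 5w - 50 = 0.
Solving gives w = 5 or w = -10.
Check each candidate in the original equation:
  w = 5: √(81) = 9, while w + 4 = 9 — valid.
  w = -10: √(36) = 6, while w + 4 = -6 — extraneous.

w = 5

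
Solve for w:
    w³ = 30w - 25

w = -5.8541 or w = 0.8541 or w = 5

Rearrange: w³ - 30w + 25 = 0.
Possible rational roots are divisors of 25. Testing w = 5 gives 0, so (w - 5) is a factor.
Divide: w³ - 30w + 25 = (w - 5)(w² + 5w - 5).
Apply the quadratic formula to w² + 5w - 5 = 0: w = (-5 ± √45)/2, i.e. w ≈ 0.8541 or w ≈ -5.8541.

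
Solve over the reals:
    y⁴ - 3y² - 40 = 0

y = -2.8284 or y = 2.8284

Let u = y². The equation becomes u² - 3u - 40 = 0.
Factor: (u - 8)(u + 5) = 0, so u = 8 or u = -5.
y² = 8 gives y = ±2·√(2) ≈ ±2.8284.
y² = -5 < 0 has no real solution.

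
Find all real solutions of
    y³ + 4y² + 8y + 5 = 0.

y = -1

Possible rational roots are divisors of 5. Testing y = -1 gives 0, so (y + 1) is a factor.
Divide: y³ + 4y² + 8y + 5 = (y + 1)(y² + 3y + 5).
The quadratic y² + 3y + 5 has discriminant -11 < 0, so no further real roots.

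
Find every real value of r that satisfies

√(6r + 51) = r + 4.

r = 5

Square both sides: 6r + 51 = (r + 4)².
Expand and rearrange: r² + 2r - 35 = 0.
Solving gives r = 5 or r = -7.
Check each candidate in the original equation:
  r = 5: √(81) = 9, while r + 4 = 9 — valid.
  r = -7: √(9) = 3, while r + 4 = -3 — extraneous.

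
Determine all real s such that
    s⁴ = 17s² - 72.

Let u = s². The equation becomes u² - 17u + 72 = 0.
Factor: (u - 8)(u - 9) = 0, so u = 8 or u = 9.
s² = 8 gives s = ±2·√(2) ≈ ±2.8284.
s² = 9 gives s = ±3.

s = -3 or s = -2.8284 or s = 2.8284 or s = 3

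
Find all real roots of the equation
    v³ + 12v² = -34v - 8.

v = -7.7417 or v = -4 or v = -0.2583

Rearrange: v³ + 12v² + 34v + 8 = 0.
Possible rational roots are divisors of 8. Testing v = -4 gives 0, so (v + 4) is a factor.
Divide: v³ + 12v² + 34v + 8 = (v + 4)(v² + 8v + 2).
Apply the quadratic formula to v² + 8v + 2 = 0: v = (-8 ± √56)/2, i.e. v ≈ -0.2583 or v ≈ -7.7417.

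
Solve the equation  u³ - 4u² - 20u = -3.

u = -3 or u = 0.1459 or u = 6.8541

Rearrange: u³ - 4u² - 20u + 3 = 0.
Possible rational roots are divisors of 3. Testing u = -3 gives 0, so (u + 3) is a factor.
Divide: u³ - 4u² - 20u + 3 = (u + 3)(u² - 7u + 1).
Apply the quadratic formula to u² - 7u + 1 = 0: u = (7 ± √45)/2, i.e. u ≈ 6.8541 or u ≈ 0.1459.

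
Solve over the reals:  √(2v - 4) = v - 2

v = 2 or v = 4

Square both sides: 2v - 4 = (v - 2)².
Expand and rearrange: v² - 6v + 8 = 0.
Solving gives v = 4 or v = 2.
Check each candidate in the original equation:
  v = 4: √(4) = 2, while v - 2 = 2 — valid.
  v = 2: √(0) = 0, while v - 2 = 0 — valid.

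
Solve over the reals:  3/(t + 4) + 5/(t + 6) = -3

Multiply both sides by (t + 4)(t + 6):
3(t + 6) + 5(t + 4) = -3(t + 4)(t + 6).
Expand and collect terms: -3t² - 38t - 110 = 0.
By the quadratic formula, t = (38 ± √124) / -6, so t ≈ -8.1893 or t ≈ -4.4774.
Neither value makes a denominator zero (t ≠ -4, t ≠ -6), so both are valid.

t = -8.1893 or t = -4.4774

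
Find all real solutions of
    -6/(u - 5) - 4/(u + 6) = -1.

Multiply both sides by (u - 5)(u + 6):
-6(u + 6) - 4(u - 5) = -(u - 5)(u + 6).
Expand and collect terms: -u² + 9u + 46 = 0.
By the quadratic formula, u = (-9 ± √265) / -2, so u ≈ -3.6394 or u ≈ 12.6394.
Neither value makes a denominator zero (u ≠ 5, u ≠ -6), so both are valid.

u = -3.6394 or u = 12.6394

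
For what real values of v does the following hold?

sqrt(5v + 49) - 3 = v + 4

Isolate the radical: sqrt(5v + 49) = v + 7.
Square both sides: 5v + 49 = (v + 7)^2.
Expand and rearrange: v^2 + 9v = 0.
Solving gives v = 0 or v = -9.
Check each candidate in the original equation:
  v = 0: sqrt(49) = 7, while v + 7 = 7 — valid.
  v = -9: sqrt(4) = 2, while v + 7 = -2 — extraneous.

v = 0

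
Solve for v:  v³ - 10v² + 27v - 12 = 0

v = 0.5505 or v = 4 or v = 5.4495

Possible rational roots are divisors of -12. Testing v = 4 gives 0, so (v - 4) is a factor.
Divide: v³ - 10v² + 27v - 12 = (v - 4)(v² - 6v + 3).
Apply the quadratic formula to v² - 6v + 3 = 0: v = (6 ± √24)/2, i.e. v ≈ 5.4495 or v ≈ 0.5505.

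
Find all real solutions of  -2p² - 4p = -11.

p = -3.5495 or p = 1.5495

Rearrange to standard form: -2p² - 4p + 11 = 0.
Discriminant: (-4)² − 4·(-2)·11 = 104.
Quadratic formula: p = (4 ± √104) / (-4).
So p = -√(26)/2 - 1 ≈ -3.5495 or p = -1 + √(26)/2 ≈ 1.5495.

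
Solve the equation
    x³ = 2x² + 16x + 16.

Rearrange: x³ - 2x² - 16x - 16 = 0.
Possible rational roots are divisors of -16. Testing x = -2 gives 0, so (x + 2) is a factor.
Divide: x³ - 2x² - 16x - 16 = (x + 2)(x² - 4x - 8).
Apply the quadratic formula to x² - 4x - 8 = 0: x = (4 ± √48)/2, i.e. x ≈ 5.4641 or x ≈ -1.4641.

x = -2 or x = -1.4641 or x = 5.4641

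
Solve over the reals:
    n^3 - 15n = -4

n = -4 or n = 0.2679 or n = 3.7321

Rearrange: n^3 - 15n + 4 = 0.
Possible rational roots are divisors of 4. Testing n = -4 gives 0, so (n + 4) is a factor.
Divide: n^3 - 15n + 4 = (n + 4)(n^2 - 4n + 1).
Apply the quadratic formula to n^2 - 4n + 1 = 0: n = (4 +/- sqrt(12))/2, i.e. n ~= 3.7321 or n ~= 0.2679.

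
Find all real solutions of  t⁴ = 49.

t = -2.6458 or t = 2.6458

Let u = t². The equation becomes u² - 49 = 0.
Factor: (u + 7)(u - 7) = 0, so u = -7 or u = 7.
t² = -7 < 0 has no real solution.
t² = 7 gives t = ±√(7) ≈ ±2.6458.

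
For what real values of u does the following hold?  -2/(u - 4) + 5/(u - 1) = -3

u = -0.4495 or u = 4.4495

Multiply both sides by (u - 4)(u - 1):
-2(u - 1) + 5(u - 4) = -3(u - 4)(u - 1).
Expand and collect terms: -3u^2 + 12u + 6 = 0.
By the quadratic formula, u = (-12 +/- sqrt(216)) / -6, so u ~= -0.4495 or u ~= 4.4495.
Neither value makes a denominator zero (u != 4, u != 1), so both are valid.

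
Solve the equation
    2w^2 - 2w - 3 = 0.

w = -0.8229 or w = 1.8229

Discriminant: (-2)^2 - 4*2*(-3) = 28.
Quadratic formula: w = (2 +/- sqrt(28)) / 4.
So w = 1/2 + sqrt(7)/2 ~= 1.8229 or w = 1/2 - sqrt(7)/2 ~= -0.8229.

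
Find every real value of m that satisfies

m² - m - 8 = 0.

m = -2.3723 or m = 3.3723

Discriminant: (-1)² − 4·1·(-8) = 33.
Quadratic formula: m = (1 ± √33) / 2.
So m = 1/2 + √(33)/2 ≈ 3.3723 or m = 1/2 - √(33)/2 ≈ -2.3723.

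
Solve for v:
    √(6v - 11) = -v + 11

v = 6

Square both sides: 6v - 11 = (-v + 11)².
Expand and rearrange: v² - 28v + 132 = 0.
Solving gives v = 22 or v = 6.
Check each candidate in the original equation:
  v = 22: √(121) = 11, while -v + 11 = -11 — extraneous.
  v = 6: √(25) = 5, while -v + 11 = 5 — valid.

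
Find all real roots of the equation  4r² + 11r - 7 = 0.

Discriminant: (11)² − 4·4·(-7) = 233.
Quadratic formula: r = (-11 ± √233) / 8.
So r = -11/8 + √(233)/8 ≈ 0.533 or r = -√(233)/8 - 11/8 ≈ -3.283.

r = -3.283 or r = 0.533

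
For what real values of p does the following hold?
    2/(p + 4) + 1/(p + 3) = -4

Multiply both sides by (p + 4)(p + 3):
2(p + 3) + (p + 4) = -4(p + 4)(p + 3).
Expand and collect terms: -4p² - 31p - 58 = 0.
By the quadratic formula, p = (31 ± √33) / -8, so p ≈ -4.5931 or p ≈ -3.1569.
Neither value makes a denominator zero (p ≠ -4, p ≠ -3), so both are valid.

p = -4.5931 or p = -3.1569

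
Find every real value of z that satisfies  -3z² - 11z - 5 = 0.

Discriminant: (-11)² − 4·(-3)·(-5) = 61.
Quadratic formula: z = (11 ± √61) / (-6).
So z = -11/6 - √(61)/6 ≈ -3.135 or z = -11/6 + √(61)/6 ≈ -0.5316.

z = -3.135 or z = -0.5316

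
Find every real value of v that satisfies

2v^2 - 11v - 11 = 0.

Discriminant: (-11)^2 - 4*2*(-11) = 209.
Quadratic formula: v = (11 +/- sqrt(209)) / 4.
So v = 11/4 + sqrt(209)/4 ~= 6.3642 or v = 11/4 - sqrt(209)/4 ~= -0.8642.

v = -0.8642 or v = 6.3642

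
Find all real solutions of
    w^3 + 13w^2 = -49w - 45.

Rearrange: w^3 + 13w^2 + 49w + 45 = 0.
Possible rational roots are divisors of 45. Testing w = -5 gives 0, so (w + 5) is a factor.
Divide: w^3 + 13w^2 + 49w + 45 = (w + 5)(w^2 + 8w + 9).
Apply the quadratic formula to w^2 + 8w + 9 = 0: w = (-8 +/- sqrt(28))/2, i.e. w ~= -1.3542 or w ~= -6.6458.

w = -6.6458 or w = -5 or w = -1.3542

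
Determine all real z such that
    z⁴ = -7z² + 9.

Let u = z². The equation becomes u² + 7u - 9 = 0.
By the quadratic formula, u = -7/2 + √(85)/2 or u = -√(85)/2 - 7/2.
z² = -7/2 + √(85)/2 gives z = ±√(-7/2 + √(85)/2) ≈ ±1.0535.
z² = -√(85)/2 - 7/2 < 0 has no real solution.

z = -1.0535 or z = 1.0535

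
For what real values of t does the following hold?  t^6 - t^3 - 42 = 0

t = -1.8171 or t = 1.9129

Let u = t^3. The equation becomes u^2 - u - 42 = 0.
Factor: (u - 7)(u + 6) = 0, so u = 7 or u = -6.
t^3 = 7 gives t = (7)^(1/3) ~= 1.9129.
t^3 = -6 gives t = -(6)^(1/3) ~= -1.8171.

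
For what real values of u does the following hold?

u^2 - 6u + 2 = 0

Discriminant: (-6)^2 - 4*1*2 = 28.
Quadratic formula: u = (6 +/- sqrt(28)) / 2.
So u = sqrt(7) + 3 ~= 5.6458 or u = 3 - sqrt(7) ~= 0.3542.

u = 0.3542 or u = 5.6458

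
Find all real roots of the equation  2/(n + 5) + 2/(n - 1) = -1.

n = -7.6056 or n = -0.3944

Multiply both sides by (n + 5)(n - 1):
2(n - 1) + 2(n + 5) = -(n + 5)(n - 1).
Expand and collect terms: -n^2 - 8n - 3 = 0.
By the quadratic formula, n = (8 +/- sqrt(52)) / -2, so n ~= -7.6056 or n ~= -0.3944.
Neither value makes a denominator zero (n != -5, n != 1), so both are valid.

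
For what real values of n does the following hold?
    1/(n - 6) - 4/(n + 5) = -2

n = -2.8807 or n = 5.3807

Multiply both sides by (n - 6)(n + 5):
(n + 5) - 4(n - 6) = -2(n - 6)(n + 5).
Expand and collect terms: -2n^2 + 5n + 31 = 0.
By the quadratic formula, n = (-5 +/- sqrt(273)) / -4, so n ~= -2.8807 or n ~= 5.3807.
Neither value makes a denominator zero (n != 6, n != -5), so both are valid.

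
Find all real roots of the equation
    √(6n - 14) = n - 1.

n = 3 or n = 5

Square both sides: 6n - 14 = (n - 1)².
Expand and rearrange: n² - 8n + 15 = 0.
Solving gives n = 5 or n = 3.
Check each candidate in the original equation:
  n = 5: √(16) = 4, while n - 1 = 4 — valid.
  n = 3: √(4) = 2, while n - 1 = 2 — valid.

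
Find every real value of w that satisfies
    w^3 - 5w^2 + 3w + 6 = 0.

w = -0.7913 or w = 2 or w = 3.7913

Possible rational roots are divisors of 6. Testing w = 2 gives 0, so (w - 2) is a factor.
Divide: w^3 - 5w^2 + 3w + 6 = (w - 2)(w^2 - 3w - 3).
Apply the quadratic formula to w^2 - 3w - 3 = 0: w = (3 +/- sqrt(21))/2, i.e. w ~= 3.7913 or w ~= -0.7913.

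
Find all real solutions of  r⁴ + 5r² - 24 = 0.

Let u = r². The equation becomes u² + 5u - 24 = 0.
Factor: (u + 8)(u - 3) = 0, so u = -8 or u = 3.
r² = -8 < 0 has no real solution.
r² = 3 gives r = ±√(3) ≈ ±1.7321.

r = -1.7321 or r = 1.7321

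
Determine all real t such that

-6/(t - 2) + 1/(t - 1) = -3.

Multiply both sides by (t - 2)(t - 1):
-6(t - 1) + (t - 2) = -3(t - 2)(t - 1).
Expand and collect terms: -3t² + 14t - 10 = 0.
By the quadratic formula, t = (-14 ± √76) / -6, so t ≈ 0.8804 or t ≈ 3.7863.
Neither value makes a denominator zero (t ≠ 2, t ≠ 1), so both are valid.

t = 0.8804 or t = 3.7863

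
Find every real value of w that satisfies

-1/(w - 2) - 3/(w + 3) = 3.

Multiply both sides by (w - 2)(w + 3):
-(w + 3) - 3(w - 2) = 3(w - 2)(w + 3).
Expand and collect terms: 3w² + 7w - 21 = 0.
By the quadratic formula, w = (-7 ± √301) / 6, so w ≈ 1.7249 or w ≈ -4.0582.
Neither value makes a denominator zero (w ≠ 2, w ≠ -3), so both are valid.

w = -4.0582 or w = 1.7249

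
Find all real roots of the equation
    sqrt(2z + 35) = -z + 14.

z = 7

Square both sides: 2z + 35 = (-z + 14)^2.
Expand and rearrange: z^2 - 30z + 161 = 0.
Solving gives z = 23 or z = 7.
Check each candidate in the original equation:
  z = 23: sqrt(81) = 9, while -z + 14 = -9 — extraneous.
  z = 7: sqrt(49) = 7, while -z + 14 = 7 — valid.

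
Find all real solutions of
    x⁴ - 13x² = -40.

Let u = x². The equation becomes u² - 13u + 40 = 0.
Factor: (u - 5)(u - 8) = 0, so u = 5 or u = 8.
x² = 5 gives x = ±√(5) ≈ ±2.2361.
x² = 8 gives x = ±2·√(2) ≈ ±2.8284.

x = -2.8284 or x = -2.2361 or x = 2.2361 or x = 2.8284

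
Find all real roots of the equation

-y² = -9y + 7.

Rearrange to standard form: -y² + 9y - 7 = 0.
Discriminant: (9)² − 4·(-1)·(-7) = 53.
Quadratic formula: y = (-9 ± √53) / (-2).
So y = 9/2 - √(53)/2 ≈ 0.8599 or y = √(53)/2 + 9/2 ≈ 8.1401.

y = 0.8599 or y = 8.1401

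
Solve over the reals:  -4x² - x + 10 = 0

x = -1.7111 or x = 1.4611

Discriminant: (-1)² − 4·(-4)·10 = 161.
Quadratic formula: x = (1 ± √161) / (-8).
So x = -√(161)/8 - 1/8 ≈ -1.7111 or x = -1/8 + √(161)/8 ≈ 1.4611.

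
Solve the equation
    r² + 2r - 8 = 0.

Factor: (r + 4)(r - 2) = 0.
So r = -4 or r = 2.

r = -4 or r = 2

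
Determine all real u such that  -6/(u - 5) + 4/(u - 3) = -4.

u = 2.3625 or u = 6.1375

Multiply both sides by (u - 5)(u - 3):
-6(u - 3) + 4(u - 5) = -4(u - 5)(u - 3).
Expand and collect terms: -4u^2 + 34u - 58 = 0.
By the quadratic formula, u = (-34 +/- sqrt(228)) / -8, so u ~= 2.3625 or u ~= 6.1375.
Neither value makes a denominator zero (u != 5, u != 3), so both are valid.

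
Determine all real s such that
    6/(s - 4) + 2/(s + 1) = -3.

s = -2 or s = 2.3333

Multiply both sides by (s - 4)(s + 1):
6(s + 1) + 2(s - 4) = -3(s - 4)(s + 1).
Expand and collect terms: -3s^2 + s + 14 = 0.
Factor or apply the quadratic formula: s = -2 or s = 2.3333.
Neither value makes a denominator zero (s != 4, s != -1), so both are valid.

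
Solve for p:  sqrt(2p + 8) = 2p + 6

p = -2

Square both sides: 2p + 8 = (2p + 6)^2.
Expand and rearrange: 4p^2 + 22p + 28 = 0.
Solving gives p = -2 or p = -3.5.
Check each candidate in the original equation:
  p = -2: sqrt(4) = 2, while 2p + 6 = 2 — valid.
  p = -3.5: sqrt(1) = 1, while 2p + 6 = -1 — extraneous.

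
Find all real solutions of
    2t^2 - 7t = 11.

t = -1.1762 or t = 4.6762

Rearrange to standard form: 2t^2 - 7t - 11 = 0.
Discriminant: (-7)^2 - 4*2*(-11) = 137.
Quadratic formula: t = (7 +/- sqrt(137)) / 4.
So t = 7/4 + sqrt(137)/4 ~= 4.6762 or t = 7/4 - sqrt(137)/4 ~= -1.1762.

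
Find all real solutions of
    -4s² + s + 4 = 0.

s = -0.8828 or s = 1.1328

Discriminant: (1)² − 4·(-4)·4 = 65.
Quadratic formula: s = (-1 ± √65) / (-8).
So s = 1/8 - √(65)/8 ≈ -0.8828 or s = 1/8 + √(65)/8 ≈ 1.1328.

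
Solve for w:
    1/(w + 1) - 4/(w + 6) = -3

w = -4.5275 or w = -1.4725

Multiply both sides by (w + 1)(w + 6):
(w + 6) - 4(w + 1) = -3(w + 1)(w + 6).
Expand and collect terms: -3w² - 18w - 20 = 0.
By the quadratic formula, w = (18 ± √84) / -6, so w ≈ -4.5275 or w ≈ -1.4725.
Neither value makes a denominator zero (w ≠ -1, w ≠ -6), so both are valid.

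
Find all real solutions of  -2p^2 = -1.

Rearrange to standard form: -2p^2 + 1 = 0.
Discriminant: (0)^2 - 4*(-2)*1 = 8.
Quadratic formula: p = (0 +/- sqrt(8)) / (-4).
So p = -sqrt(2)/2 ~= -0.7071 or p = sqrt(2)/2 ~= 0.7071.

p = -0.7071 or p = 0.7071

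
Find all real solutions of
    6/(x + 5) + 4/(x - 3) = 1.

x = -1.7446 or x = 9.7446

Multiply both sides by (x + 5)(x - 3):
6(x - 3) + 4(x + 5) = (x + 5)(x - 3).
Expand and collect terms: x² - 8x - 17 = 0.
By the quadratic formula, x = (8 ± √132) / 2, so x ≈ 9.7446 or x ≈ -1.7446.
Neither value makes a denominator zero (x ≠ -5, x ≠ 3), so both are valid.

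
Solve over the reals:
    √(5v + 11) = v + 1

Square both sides: 5v + 11 = (v + 1)².
Expand and rearrange: v² - 3v - 10 = 0.
Solving gives v = 5 or v = -2.
Check each candidate in the original equation:
  v = 5: √(36) = 6, while v + 1 = 6 — valid.
  v = -2: √(1) = 1, while v + 1 = -1 — extraneous.

v = 5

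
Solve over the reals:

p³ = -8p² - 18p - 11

Rearrange: p³ + 8p² + 18p + 11 = 0.
Possible rational roots are divisors of 11. Testing p = -1 gives 0, so (p + 1) is a factor.
Divide: p³ + 8p² + 18p + 11 = (p + 1)(p² + 7p + 11).
Apply the quadratic formula to p² + 7p + 11 = 0: p = (-7 ± √5)/2, i.e. p ≈ -2.382 or p ≈ -4.618.

p = -4.618 or p = -2.382 or p = -1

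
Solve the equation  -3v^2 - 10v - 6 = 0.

Discriminant: (-10)^2 - 4*(-3)*(-6) = 28.
Quadratic formula: v = (10 +/- sqrt(28)) / (-6).
So v = -5/3 - sqrt(7)/3 ~= -2.5486 or v = -5/3 + sqrt(7)/3 ~= -0.7847.

v = -2.5486 or v = -0.7847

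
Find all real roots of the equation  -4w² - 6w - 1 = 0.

Discriminant: (-6)² − 4·(-4)·(-1) = 20.
Quadratic formula: w = (6 ± √20) / (-8).
So w = -3/4 - √(5)/4 ≈ -1.309 or w = -3/4 + √(5)/4 ≈ -0.191.

w = -1.309 or w = -0.191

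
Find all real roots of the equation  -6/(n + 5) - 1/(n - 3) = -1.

Multiply both sides by (n + 5)(n - 3):
-6(n - 3) - (n + 5) = -(n + 5)(n - 3).
Expand and collect terms: -n^2 + 5n + 2 = 0.
By the quadratic formula, n = (-5 +/- sqrt(33)) / -2, so n ~= -0.3723 or n ~= 5.3723.
Neither value makes a denominator zero (n != -5, n != 3), so both are valid.

n = -0.3723 or n = 5.3723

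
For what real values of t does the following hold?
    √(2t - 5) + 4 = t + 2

t = 3

Isolate the radical: √(2t - 5) = t - 2.
Square both sides: 2t - 5 = (t - 2)².
Expand and rearrange: t² - 6t + 9 = 0.
This gives the repeated root t = 3.
Check in the original equation:
  t = 3: √(1) = 1, while t - 2 = 1 — valid.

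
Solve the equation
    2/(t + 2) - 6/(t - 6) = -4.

Multiply both sides by (t + 2)(t - 6):
2(t - 6) - 6(t + 2) = -4(t + 2)(t - 6).
Expand and collect terms: -4t² + 20t + 72 = 0.
By the quadratic formula, t = (-20 ± √1552) / -8, so t ≈ -2.4244 or t ≈ 7.4244.
Neither value makes a denominator zero (t ≠ -2, t ≠ 6), so both are valid.

t = -2.4244 or t = 7.4244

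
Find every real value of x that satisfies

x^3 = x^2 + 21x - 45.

x = -5 or x = 3

Rearrange: x^3 - x^2 - 21x + 45 = 0.
Possible rational roots are divisors of 45. Testing x = -5 gives 0, so (x + 5) is a factor.
Divide: x^3 - x^2 - 21x + 45 = (x + 5)(x^2 - 6x + 9).
The quadratic has the repeated root x = 3.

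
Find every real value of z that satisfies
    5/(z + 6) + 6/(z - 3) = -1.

z = -13.7823 or z = -0.2177

Multiply both sides by (z + 6)(z - 3):
5(z - 3) + 6(z + 6) = -(z + 6)(z - 3).
Expand and collect terms: -z^2 - 14z - 3 = 0.
By the quadratic formula, z = (14 +/- sqrt(184)) / -2, so z ~= -13.7823 or z ~= -0.2177.
Neither value makes a denominator zero (z != -6, z != 3), so both are valid.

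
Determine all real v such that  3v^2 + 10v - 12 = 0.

Discriminant: (10)^2 - 4*3*(-12) = 244.
Quadratic formula: v = (-10 +/- sqrt(244)) / 6.
So v = -5/3 + sqrt(61)/3 ~= 0.9367 or v = -sqrt(61)/3 - 5/3 ~= -4.2701.

v = -4.2701 or v = 0.9367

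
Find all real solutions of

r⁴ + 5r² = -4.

Let u = r². The equation becomes u² + 5u + 4 = 0.
Factor: (u + 4)(u + 1) = 0, so u = -4 or u = -1.
r² = -4 < 0 has no real solution.
r² = -1 < 0 has no real solution.

No real solutions.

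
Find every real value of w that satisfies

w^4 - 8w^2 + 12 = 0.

w = -2.4495 or w = -1.4142 or w = 1.4142 or w = 2.4495

Let u = w^2. The equation becomes u^2 - 8u + 12 = 0.
Factor: (u - 2)(u - 6) = 0, so u = 2 or u = 6.
w^2 = 2 gives w = +/-sqrt(2) ~= +/-1.4142.
w^2 = 6 gives w = +/-sqrt(6) ~= +/-2.4495.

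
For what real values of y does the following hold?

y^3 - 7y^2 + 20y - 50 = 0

y = 5

Possible rational roots are divisors of -50. Testing y = 5 gives 0, so (y - 5) is a factor.
Divide: y^3 - 7y^2 + 20y - 50 = (y - 5)(y^2 - 2y + 10).
The quadratic y^2 - 2y + 10 has discriminant -36 < 0, so no further real roots.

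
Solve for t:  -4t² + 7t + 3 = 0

Discriminant: (7)² − 4·(-4)·3 = 97.
Quadratic formula: t = (-7 ± √97) / (-8).
So t = 7/8 - √(97)/8 ≈ -0.3561 or t = 7/8 + √(97)/8 ≈ 2.1061.

t = -0.3561 or t = 2.1061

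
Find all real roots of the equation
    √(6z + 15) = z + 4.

z = -1

Square both sides: 6z + 15 = (z + 4)².
Expand and rearrange: z² + 2z + 1 = 0.
This gives the repeated root z = -1.
Check in the original equation:
  z = -1: √(9) = 3, while z + 4 = 3 — valid.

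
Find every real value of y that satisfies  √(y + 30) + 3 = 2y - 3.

Isolate the radical: √(y + 30) = 2y - 6.
Square both sides: y + 30 = (2y - 6)².
Expand and rearrange: 4y² - 25y + 6 = 0.
Solving gives y = 6 or y = 0.25.
Check each candidate in the original equation:
  y = 6: √(36) = 6, while 2y - 6 = 6 — valid.
  y = 0.25: √(30.25) = 5.5, while 2y - 6 = -5.5 — extraneous.

y = 6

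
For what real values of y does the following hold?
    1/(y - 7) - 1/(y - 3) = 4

y = 2.7639 or y = 7.2361

Multiply both sides by (y - 7)(y - 3):
(y - 3) - (y - 7) = 4(y - 7)(y - 3).
Expand and collect terms: 4y^2 - 40y + 80 = 0.
By the quadratic formula, y = (40 +/- sqrt(320)) / 8, so y ~= 7.2361 or y ~= 2.7639.
Neither value makes a denominator zero (y != 7, y != 3), so both are valid.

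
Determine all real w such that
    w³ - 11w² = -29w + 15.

Rearrange: w³ - 11w² + 29w - 15 = 0.
Possible rational roots are divisors of -15. Testing w = 3 gives 0, so (w - 3) is a factor.
Divide: w³ - 11w² + 29w - 15 = (w - 3)(w² - 8w + 5).
Apply the quadratic formula to w² - 8w + 5 = 0: w = (8 ± √44)/2, i.e. w ≈ 7.3166 or w ≈ 0.6834.

w = 0.6834 or w = 3 or w = 7.3166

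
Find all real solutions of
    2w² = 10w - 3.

w = 0.3206 or w = 4.6794

Rearrange to standard form: 2w² - 10w + 3 = 0.
Discriminant: (-10)² − 4·2·3 = 76.
Quadratic formula: w = (10 ± √76) / 4.
So w = √(19)/2 + 5/2 ≈ 4.6794 or w = 5/2 - √(19)/2 ≈ 0.3206.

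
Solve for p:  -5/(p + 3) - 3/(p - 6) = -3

p = -1.5288 or p = 7.1954

Multiply both sides by (p + 3)(p - 6):
-5(p - 6) - 3(p + 3) = -3(p + 3)(p - 6).
Expand and collect terms: -3p² + 17p + 33 = 0.
By the quadratic formula, p = (-17 ± √685) / -6, so p ≈ -1.5288 or p ≈ 7.1954.
Neither value makes a denominator zero (p ≠ -3, p ≠ 6), so both are valid.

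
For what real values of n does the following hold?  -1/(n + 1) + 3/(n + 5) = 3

n = -3.8685 or n = -1.4648

Multiply both sides by (n + 1)(n + 5):
-(n + 5) + 3(n + 1) = 3(n + 1)(n + 5).
Expand and collect terms: 3n² + 16n + 17 = 0.
By the quadratic formula, n = (-16 ± √52) / 6, so n ≈ -1.4648 or n ≈ -3.8685.
Neither value makes a denominator zero (n ≠ -1, n ≠ -5), so both are valid.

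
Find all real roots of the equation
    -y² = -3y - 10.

y = -2 or y = 5

Bring every term to one side: -y² + 3y + 10 = 0.
Factor: -1(y + 2)(y - 5) = 0.
So y = -2 or y = 5.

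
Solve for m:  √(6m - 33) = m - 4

Square both sides: 6m - 33 = (m - 4)².
Expand and rearrange: m² - 14m + 49 = 0.
This gives the repeated root m = 7.
Check in the original equation:
  m = 7: √(9) = 3, while m - 4 = 3 — valid.

m = 7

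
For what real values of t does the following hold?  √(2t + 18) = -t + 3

t = -1

Square both sides: 2t + 18 = (-t + 3)².
Expand and rearrange: t² - 8t - 9 = 0.
Solving gives t = 9 or t = -1.
Check each candidate in the original equation:
  t = 9: √(36) = 6, while -t + 3 = -6 — extraneous.
  t = -1: √(16) = 4, while -t + 3 = 4 — valid.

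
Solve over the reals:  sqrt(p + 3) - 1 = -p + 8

Isolate the radical: sqrt(p + 3) = -p + 9.
Square both sides: p + 3 = (-p + 9)^2.
Expand and rearrange: p^2 - 19p + 78 = 0.
Solving gives p = 13 or p = 6.
Check each candidate in the original equation:
  p = 13: sqrt(16) = 4, while -p + 9 = -4 — extraneous.
  p = 6: sqrt(9) = 3, while -p + 9 = 3 — valid.

p = 6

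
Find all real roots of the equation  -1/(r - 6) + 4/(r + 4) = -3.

Multiply both sides by (r - 6)(r + 4):
-(r + 4) + 4(r - 6) = -3(r - 6)(r + 4).
Expand and collect terms: -3r² + 3r + 100 = 0.
By the quadratic formula, r = (-3 ± √1209) / -6, so r ≈ -5.2951 or r ≈ 6.2951.
Neither value makes a denominator zero (r ≠ 6, r ≠ -4), so both are valid.

r = -5.2951 or r = 6.2951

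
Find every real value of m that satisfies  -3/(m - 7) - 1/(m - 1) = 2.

m = 0.3542 or m = 5.6458

Multiply both sides by (m - 7)(m - 1):
-3(m - 1) - (m - 7) = 2(m - 7)(m - 1).
Expand and collect terms: 2m^2 - 12m + 4 = 0.
By the quadratic formula, m = (12 +/- sqrt(112)) / 4, so m ~= 5.6458 or m ~= 0.3542.
Neither value makes a denominator zero (m != 7, m != 1), so both are valid.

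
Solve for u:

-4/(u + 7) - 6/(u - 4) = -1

Multiply both sides by (u + 7)(u - 4):
-4(u - 4) - 6(u + 7) = -(u + 7)(u - 4).
Expand and collect terms: -u^2 + 7u + 54 = 0.
By the quadratic formula, u = (-7 +/- sqrt(265)) / -2, so u ~= -4.6394 or u ~= 11.6394.
Neither value makes a denominator zero (u != -7, u != 4), so both are valid.

u = -4.6394 or u = 11.6394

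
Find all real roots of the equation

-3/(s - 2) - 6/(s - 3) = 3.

Multiply both sides by (s - 2)(s - 3):
-3(s - 3) - 6(s - 2) = 3(s - 2)(s - 3).
Expand and collect terms: 3s² - 6s - 3 = 0.
By the quadratic formula, s = (6 ± √72) / 6, so s ≈ 2.4142 or s ≈ -0.4142.
Neither value makes a denominator zero (s ≠ 2, s ≠ 3), so both are valid.

s = -0.4142 or s = 2.4142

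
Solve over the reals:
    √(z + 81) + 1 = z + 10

Isolate the radical: √(z + 81) = z + 9.
Square both sides: z + 81 = (z + 9)².
Expand and rearrange: z² + 17z = 0.
Solving gives z = 0 or z = -17.
Check each candidate in the original equation:
  z = 0: √(81) = 9, while z + 9 = 9 — valid.
  z = -17: √(64) = 8, while z + 9 = -8 — extraneous.

z = 0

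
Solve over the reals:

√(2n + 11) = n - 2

Square both sides: 2n + 11 = (n - 2)².
Expand and rearrange: n² - 6n - 7 = 0.
Solving gives n = 7 or n = -1.
Check each candidate in the original equation:
  n = 7: √(25) = 5, while n - 2 = 5 — valid.
  n = -1: √(9) = 3, while n - 2 = -3 — extraneous.

n = 7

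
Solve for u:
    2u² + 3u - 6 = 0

u = -2.6375 or u = 1.1375

Discriminant: (3)² − 4·2·(-6) = 57.
Quadratic formula: u = (-3 ± √57) / 4.
So u = -3/4 + √(57)/4 ≈ 1.1375 or u = -√(57)/4 - 3/4 ≈ -2.6375.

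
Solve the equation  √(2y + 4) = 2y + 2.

y = 0

Square both sides: 2y + 4 = (2y + 2)².
Expand and rearrange: 4y² + 6y = 0.
Solving gives y = 0 or y = -1.5.
Check each candidate in the original equation:
  y = 0: √(4) = 2, while 2y + 2 = 2 — valid.
  y = -1.5: √(1) = 1, while 2y + 2 = -1 — extraneous.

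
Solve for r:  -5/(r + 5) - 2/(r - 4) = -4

r = -3.8251 or r = 4.5751

Multiply both sides by (r + 5)(r - 4):
-5(r - 4) - 2(r + 5) = -4(r + 5)(r - 4).
Expand and collect terms: -4r² + 3r + 70 = 0.
By the quadratic formula, r = (-3 ± √1129) / -8, so r ≈ -3.8251 or r ≈ 4.5751.
Neither value makes a denominator zero (r ≠ -5, r ≠ 4), so both are valid.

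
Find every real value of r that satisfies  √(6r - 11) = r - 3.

Square both sides: 6r - 11 = (r - 3)².
Expand and rearrange: r² - 12r + 20 = 0.
Solving gives r = 10 or r = 2.
Check each candidate in the original equation:
  r = 10: √(49) = 7, while r - 3 = 7 — valid.
  r = 2: √(1) = 1, while r - 3 = -1 — extraneous.

r = 10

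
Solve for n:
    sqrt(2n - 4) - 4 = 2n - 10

Isolate the radical: sqrt(2n - 4) = 2n - 6.
Square both sides: 2n - 4 = (2n - 6)^2.
Expand and rearrange: 4n^2 - 26n + 40 = 0.
Solving gives n = 4 or n = 2.5.
Check each candidate in the original equation:
  n = 4: sqrt(4) = 2, while 2n - 6 = 2 — valid.
  n = 2.5: sqrt(1) = 1, while 2n - 6 = -1 — extraneous.

n = 4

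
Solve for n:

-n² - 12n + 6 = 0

Discriminant: (-12)² − 4·(-1)·6 = 168.
Quadratic formula: n = (12 ± √168) / (-2).
So n = -√(42) - 6 ≈ -12.4807 or n = -6 + √(42) ≈ 0.4807.

n = -12.4807 or n = 0.4807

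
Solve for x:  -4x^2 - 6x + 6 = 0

x = -2.1861 or x = 0.6861

Discriminant: (-6)^2 - 4*(-4)*6 = 132.
Quadratic formula: x = (6 +/- sqrt(132)) / (-8).
So x = -sqrt(33)/4 - 3/4 ~= -2.1861 or x = -3/4 + sqrt(33)/4 ~= 0.6861.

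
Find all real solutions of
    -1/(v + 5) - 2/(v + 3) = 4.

v = -5.3187 or v = -3.4313

Multiply both sides by (v + 5)(v + 3):
-(v + 3) - 2(v + 5) = 4(v + 5)(v + 3).
Expand and collect terms: 4v^2 + 35v + 73 = 0.
By the quadratic formula, v = (-35 +/- sqrt(57)) / 8, so v ~= -3.4313 or v ~= -5.3187.
Neither value makes a denominator zero (v != -5, v != -3), so both are valid.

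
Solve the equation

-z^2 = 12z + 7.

Rearrange to standard form: -z^2 - 12z - 7 = 0.
Discriminant: (-12)^2 - 4*(-1)*(-7) = 116.
Quadratic formula: z = (12 +/- sqrt(116)) / (-2).
So z = -6 - sqrt(29) ~= -11.3852 or z = -6 + sqrt(29) ~= -0.6148.

z = -11.3852 or z = -0.6148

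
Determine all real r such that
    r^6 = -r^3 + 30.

r = -1.8171 or r = 1.71

Let u = r^3. The equation becomes u^2 + u - 30 = 0.
Factor: (u + 6)(u - 5) = 0, so u = -6 or u = 5.
r^3 = -6 gives r = -(6)^(1/3) ~= -1.8171.
r^3 = 5 gives r = (5)^(1/3) ~= 1.71.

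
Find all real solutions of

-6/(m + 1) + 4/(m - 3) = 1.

m = -5 or m = 5

Multiply both sides by (m + 1)(m - 3):
-6(m - 3) + 4(m + 1) = (m + 1)(m - 3).
Expand and collect terms: m² - 25 = 0.
Factor or apply the quadratic formula: m = 5 or m = -5.
Neither value makes a denominator zero (m ≠ -1, m ≠ 3), so both are valid.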